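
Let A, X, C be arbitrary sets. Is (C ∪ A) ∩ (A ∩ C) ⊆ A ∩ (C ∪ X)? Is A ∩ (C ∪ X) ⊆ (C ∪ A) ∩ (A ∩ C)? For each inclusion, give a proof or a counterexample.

Forward inclusion. Let x ∈ (C ∪ A) ∩ (A ∩ C). Then either x ∈ A ∩ C and x ∉ X; or x ∈ A ∩ X ∩ C. In each case x ∈ A ∩ (C ∪ X), so (C ∪ A) ∩ (A ∩ C) ⊆ A ∩ (C ∪ X).

Reverse inclusion. This inclusion fails. Take A = {1}, X = {1}, C = ∅; then 1 ∈ A ∩ (C ∪ X) but 1 ∉ (C ∪ A) ∩ (A ∩ C).

(⊆) holds; (⊇) fails.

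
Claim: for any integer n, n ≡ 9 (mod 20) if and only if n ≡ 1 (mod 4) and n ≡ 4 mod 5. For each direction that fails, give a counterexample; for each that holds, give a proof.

Both directions hold; the statement is true.

(→) Suppose n ≡ 9 (mod 20); write n = 20j + 9. Since 4 ∣ 20, reducing mod 4 gives n ≡ 9 ≡ 1 (mod 4); since 5 ∣ 20, reducing mod 5 gives n ≡ 9 ≡ 4 (mod 5).

(←) Conversely, if n ≡ 1 (mod 4) and n ≡ 4 (mod 5), then by the Chinese remainder theorem n ≡ 9 (mod 20). This is exactly n ≡ 9 (mod 20).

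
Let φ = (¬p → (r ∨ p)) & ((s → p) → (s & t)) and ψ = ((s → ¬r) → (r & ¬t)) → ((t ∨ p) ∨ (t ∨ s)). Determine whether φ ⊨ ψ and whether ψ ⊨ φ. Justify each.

Only the forward implication holds.

Forward direction. Assume the antecedent. If s is true, the consequent reduces to true regardless of the other variables. If s is false, the antecedent cannot hold. Either way the consequent holds.

Converse. This fails. Under s = F, p = F, r = F, t = F, the left side is false but the right side is true.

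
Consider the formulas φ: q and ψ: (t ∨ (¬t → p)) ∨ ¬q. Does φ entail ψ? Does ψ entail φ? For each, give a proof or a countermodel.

Neither direction holds.

(⇒) This fails. Under q = T, p = F, t = F, the left side is true but the right side is false.

(⇐) This fails. Under q = F, p = F, t = F, the left side is false but the right side is true.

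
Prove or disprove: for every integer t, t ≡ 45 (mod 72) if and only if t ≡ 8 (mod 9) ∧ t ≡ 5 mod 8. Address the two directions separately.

Neither direction holds.

[⇒] This fails: t = 45 gives 45 ≡ 45 (mod 72) but 45 ≡ 0 (mod 9), so the conjunction on the right does not hold.

[⇐] This fails: t = 53 satisfies both congruences on the right (53 ≡ 8 mod 9 and 53 ≡ 5 mod 8) yet 53 ≡ 53 (mod 72), not 45.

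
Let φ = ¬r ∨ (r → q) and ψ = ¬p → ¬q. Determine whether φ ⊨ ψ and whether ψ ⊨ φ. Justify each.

(⟹) This fails. Under p = F, q = T, r = F, the left side is true but the right side is false.

(⟸) This fails. Under p = F, q = F, r = T, the left side is false but the right side is true.

(⇒) fails and (⇐) fails.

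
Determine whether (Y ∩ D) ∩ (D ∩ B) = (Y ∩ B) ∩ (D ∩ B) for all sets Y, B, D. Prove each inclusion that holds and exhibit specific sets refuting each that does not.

(⟹) Let x ∈ (Y ∩ D) ∩ (D ∩ B). Then x ∈ Y ∩ B ∩ D, from which x ∈ (Y ∩ B) ∩ (D ∩ B).

(⟸) Let x ∈ (Y ∩ B) ∩ (D ∩ B). Then x ∈ Y ∩ B ∩ D, from which x ∈ (Y ∩ D) ∩ (D ∩ B).

Both inclusions hold.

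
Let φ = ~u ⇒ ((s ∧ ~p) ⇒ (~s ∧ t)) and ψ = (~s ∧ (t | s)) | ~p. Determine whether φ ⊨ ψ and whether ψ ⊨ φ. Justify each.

(→) This fails. Under p = T, t = F, u = F, s = F, the left side is true but the right side is false.

(←) This fails. Under p = F, t = F, u = F, s = T, the left side is false but the right side is true.

Neither implication holds.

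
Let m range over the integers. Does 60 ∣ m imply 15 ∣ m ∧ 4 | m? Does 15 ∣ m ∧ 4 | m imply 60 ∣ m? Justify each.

Both directions hold; the statement is true.

(→) If 60 ∣ m, write m = 60q. Since 60 = 4·15, m = 15·(4q), so 15 ∣ m; and since 60 = 15·4, m = 4·(15q), so 4 ∣ m.

(←) Suppose 15 ∣ m and 4 ∣ m. Any common multiple of 15 and 4 is a multiple of their lcm; here gcd(15, 4) = 1, so lcm(15, 4) = 15·4 = 60, so 60 ∣ m.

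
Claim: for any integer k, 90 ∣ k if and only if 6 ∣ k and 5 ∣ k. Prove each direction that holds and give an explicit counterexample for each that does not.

(⟸) This fails: take k = 30. Both 6 ∣ 30 and 5 ∣ 30, yet 30 is not a multiple of 90 (since 30 = 0·90 + 30), so 90 ∤ 30.

(⟹) If 90 ∣ k, write k = 90q. Since 90 = 15·6, k = 6·(15q), so 6 ∣ k; and since 90 = 18·5, k = 5·(18q), so 5 ∣ k.

The forward direction holds; the converse fails.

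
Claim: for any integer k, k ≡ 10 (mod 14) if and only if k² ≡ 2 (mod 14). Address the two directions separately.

(⟹) Suppose k ≡ 10 (mod 14). Write k = 14j + 10. Then (14j + 10)² = 196j² + 280j + 100 = 14(14j² + 20j + 7) + 2, so k² ≡ 2 (mod 14).

(⟸) This fails: take k = 4. Then 4² = 16 ≡ 2 (mod 14), yet 4 ≡ 4 (mod 14), not 10.

Only the forward direction holds.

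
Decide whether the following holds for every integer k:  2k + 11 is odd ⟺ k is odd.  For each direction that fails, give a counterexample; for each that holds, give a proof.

(⇒) This fails: take k = 0. Then 2k + 11 = 11, which is odd, yet k = 0 is even, not odd.

(⇐) Suppose k is odd. Since 2 is even, 2k is even for every k, so 2k + 11 has the same parity as 11, which is odd. Hence 2k + 11 is odd.

Only the converse holds.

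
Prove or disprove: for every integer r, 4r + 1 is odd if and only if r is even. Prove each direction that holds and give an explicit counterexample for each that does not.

Only the reverse direction holds.

(⟹) This fails: take r = 5. Then 4r + 1 = 21, which is odd, yet r = 5 is odd, not even.

(⟸) Suppose r is even. Since 4 is even, 4r is even for every r, so 4r + 1 has the same parity as 1, which is odd. Hence 4r + 1 is odd.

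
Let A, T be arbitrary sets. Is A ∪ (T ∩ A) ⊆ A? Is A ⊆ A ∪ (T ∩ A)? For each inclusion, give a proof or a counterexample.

(⊆) Let x ∈ A ∪ (T ∩ A). Then either x ∈ A and x ∉ T; or x ∈ A ∩ T. In each case x ∈ A, so A ∪ (T ∩ A) ⊆ A.

(⊇) Let x ∈ A. Then either x ∈ A and x ∉ T; or x ∈ A ∩ T. In each case x ∈ A ∪ (T ∩ A), so A ⊆ A ∪ (T ∩ A).

Both inclusions hold.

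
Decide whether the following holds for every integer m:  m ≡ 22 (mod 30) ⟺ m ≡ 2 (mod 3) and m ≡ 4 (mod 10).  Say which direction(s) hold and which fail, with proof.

[⇒] This fails: m = 22 gives 22 ≡ 22 (mod 30) but 22 ≡ 1 (mod 3), so the conjunction on the right does not hold.

[⇐] This fails: m = 14 satisfies both congruences on the right (14 ≡ 2 mod 3 and 14 ≡ 4 mod 10) yet 14 ≡ 14 (mod 30), not 22.

Neither direction holds.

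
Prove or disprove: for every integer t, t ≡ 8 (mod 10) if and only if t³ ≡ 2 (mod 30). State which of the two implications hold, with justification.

[⇒] This fails: take t = 18. Then 18 ≡ 8 (mod 10), but 18³ = 5832 ≡ 12 (mod 30), not 2.

[⇐] Conversely, the residues r modulo 30 with r³ ≡ 2 (mod 30) are exactly {8}, and each is ≡ 8 (mod 10).

(⇒) fails; (⇐) holds.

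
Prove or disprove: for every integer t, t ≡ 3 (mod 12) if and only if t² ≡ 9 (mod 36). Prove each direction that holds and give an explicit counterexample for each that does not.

(⟸) This fails: take t = 9. Then 9² = 81 ≡ 9 (mod 36), yet 9 ≡ 9 (mod 12), not 3.

(⟹) Suppose t ≡ 3 (mod 12). Working modulo 36, t ∈ {3, 15, 27}; for each such r, r² ≡ 9 (mod 36).

The forward direction holds; the converse fails.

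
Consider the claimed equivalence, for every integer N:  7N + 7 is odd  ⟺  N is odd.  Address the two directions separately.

Neither implication holds.

Forward direction. This fails: N = 0 gives 7N + 7 = 7, which is odd, but 0 is even, not odd.

Converse. This also fails: N = 1 is odd, but 7N + 7 = 14 is even, not odd.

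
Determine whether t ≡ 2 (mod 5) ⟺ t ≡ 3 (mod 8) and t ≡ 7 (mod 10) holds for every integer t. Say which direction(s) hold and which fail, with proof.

The forward direction fails; the converse holds.

(⇐) If t ≡ 3 (mod 8) and t ≡ 7 (mod 10), then by the Chinese remainder theorem t ≡ 27 (mod 40). Since 27 ≡ 2 (mod 5) and 5 ∣ 40, we get t ≡ 2 (mod 5).

(⇒) This fails: t = 32 gives 32 ≡ 2 (mod 5) but 32 ≡ 0 (mod 8), so the conjunction on the right does not hold.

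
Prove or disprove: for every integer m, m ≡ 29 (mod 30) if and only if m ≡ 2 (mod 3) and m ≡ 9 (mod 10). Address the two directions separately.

Both directions hold; the statement is true.

[⇒] Suppose m ≡ 29 (mod 30); write m = 30j + 29. Since 3 ∣ 30, reducing mod 3 gives m ≡ 29 ≡ 2 (mod 3); since 10 ∣ 30, reducing mod 10 gives m ≡ 29 ≡ 9 (mod 10).

[⇐] Conversely, if m ≡ 2 (mod 3) and m ≡ 9 (mod 10), then by the Chinese remainder theorem m ≡ 29 (mod 30). This is exactly m ≡ 29 (mod 30).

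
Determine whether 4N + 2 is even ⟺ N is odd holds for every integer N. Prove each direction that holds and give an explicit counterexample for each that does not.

(⟸) Suppose N is odd. Since 4 is even, 4N is even for every N, so 4N + 2 has the same parity as 2, which is even. Hence 4N + 2 is even.

(⟹) This fails: take N = 6. Then 4N + 2 = 26, which is even, yet N = 6 is even, not odd.

The forward direction fails; the converse holds.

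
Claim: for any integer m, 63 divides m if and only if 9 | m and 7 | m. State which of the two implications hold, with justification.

Converse. Suppose 9 ∣ m and 7 ∣ m. Any common multiple of 9 and 7 is a multiple of their lcm; here gcd(9, 7) = 1, so lcm(9, 7) = 9·7 = 63, so 63 ∣ m.

Forward direction. If 63 ∣ m, write m = 63q. Since 63 = 7·9, m = 9·(7q), so 9 ∣ m; and since 63 = 9·7, m = 7·(9q), so 7 ∣ m.

The biconditional holds.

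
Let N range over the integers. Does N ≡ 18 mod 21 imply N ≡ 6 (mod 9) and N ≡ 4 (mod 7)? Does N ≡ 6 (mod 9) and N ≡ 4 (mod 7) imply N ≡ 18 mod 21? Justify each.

(⇒) fails; (⇐) holds.

[⇒] This fails: N = 18 gives 18 ≡ 18 (mod 21) but 18 ≡ 0 (mod 9), so the conjunction on the right does not hold.

[⇐] Conversely, if N ≡ 6 (mod 9) and N ≡ 4 (mod 7), then by the Chinese remainder theorem N ≡ 60 (mod 63). Since 60 ≡ 18 (mod 21) and 21 ∣ 63, we get N ≡ 18 (mod 21).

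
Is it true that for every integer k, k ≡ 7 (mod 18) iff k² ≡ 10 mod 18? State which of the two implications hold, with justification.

[⇒] This fails: take k = 7. Then 7 ≡ 7 (mod 18), but 7² = 49 ≡ 13 (mod 18), not 10.

[⇐] This fails: take k = 8. Then 8² = 64 ≡ 10 (mod 18), yet 8 ≡ 8 (mod 18), not 7.

(⇒) fails and (⇐) fails.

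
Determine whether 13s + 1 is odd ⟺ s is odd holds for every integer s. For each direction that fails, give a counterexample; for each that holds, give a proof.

Neither implication holds.

[⇒] This fails: s = 0 gives 13s + 1 = 1, which is odd, but 0 is even, not odd.

[⇐] This also fails: s = 7 is odd, but 13s + 1 = 92 is even, not odd.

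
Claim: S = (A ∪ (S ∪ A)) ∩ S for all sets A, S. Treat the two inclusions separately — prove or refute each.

Both inclusions hold; the sets are equal.

Forward inclusion. Let x ∈ S. Then either x ∈ S and x ∉ A; or x ∈ A ∩ S. In each case x ∈ (A ∪ (S ∪ A)) ∩ S, so S ⊆ (A ∪ (S ∪ A)) ∩ S.

Reverse inclusion. Let x ∈ (A ∪ (S ∪ A)) ∩ S. Then either x ∈ S and x ∉ A; or x ∈ A ∩ S. In each case x ∈ S, so (A ∪ (S ∪ A)) ∩ S ⊆ S.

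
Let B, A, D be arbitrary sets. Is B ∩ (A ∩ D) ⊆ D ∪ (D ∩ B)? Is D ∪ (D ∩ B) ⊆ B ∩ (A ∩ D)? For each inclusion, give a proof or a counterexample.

(⟹) Let x ∈ B ∩ (A ∩ D). Then x ∈ B ∩ A ∩ D, from which x ∈ D ∪ (D ∩ B).

(⟸) This inclusion fails. Take B = ∅, A = ∅, D = {1}; then 1 ∈ D ∪ (D ∩ B) but 1 ∉ B ∩ (A ∩ D).

Only the forward inclusion holds.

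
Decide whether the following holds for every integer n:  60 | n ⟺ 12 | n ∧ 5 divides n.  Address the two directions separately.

Both directions hold.

(⇒) If 60 ∣ n, write n = 60q. Since 60 = 5·12, n = 12·(5q), so 12 ∣ n; and since 60 = 12·5, n = 5·(12q), so 5 ∣ n.

(⇐) Suppose 12 ∣ n and 5 ∣ n. Any common multiple of 12 and 5 is a multiple of their lcm; here gcd(12, 5) = 1, so lcm(12, 5) = 12·5 = 60, so 60 ∣ n.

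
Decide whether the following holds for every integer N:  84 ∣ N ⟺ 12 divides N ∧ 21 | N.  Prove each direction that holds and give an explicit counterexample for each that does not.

Both directions hold; the statement is true.

Forward direction. If 84 ∣ N, write N = 84q. Since 84 = 7·12, N = 12·(7q), so 12 ∣ N; and since 84 = 4·21, N = 21·(4q), so 21 ∣ N.

Converse. Suppose 12 ∣ N and 21 ∣ N. Any common multiple of 12 and 21 is a multiple of their lcm; here lcm(12, 21) = 12·21/gcd(12, 21) = 252/3 = 84, so 84 ∣ N.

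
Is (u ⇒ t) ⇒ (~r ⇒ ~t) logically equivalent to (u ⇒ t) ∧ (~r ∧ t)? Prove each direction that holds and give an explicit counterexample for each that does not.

(⟹) This fails. Under t = F, u = F, r = F, the left side is true but the right side is false.

(⟸) This fails. Under t = T, u = F, r = F, the left side is false but the right side is true.

Neither direction holds.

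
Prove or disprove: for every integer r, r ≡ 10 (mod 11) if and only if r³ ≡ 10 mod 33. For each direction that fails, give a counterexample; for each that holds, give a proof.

Only the converse holds.

Forward direction. This fails: take r = 21. Then 21 ≡ 10 (mod 11), but 21³ = 9261 ≡ 21 (mod 33), not 10.

Converse. The residues r modulo 33 with r³ ≡ 10 (mod 33) are exactly {10}, and each is ≡ 10 (mod 11).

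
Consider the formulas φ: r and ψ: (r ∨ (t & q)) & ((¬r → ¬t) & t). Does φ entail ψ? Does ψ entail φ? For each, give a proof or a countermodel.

Only the reverse direction holds.

[⇒] This fails. Under r = T, t = F, q = F, the left side is true but the right side is false.

[⇐] Assume the antecedent. If r is true, r reduces to true regardless of the other variables. If r is false, the antecedent cannot hold. Either way r holds.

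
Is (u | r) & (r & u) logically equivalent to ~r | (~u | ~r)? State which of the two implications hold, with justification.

(⇒) fails and (⇐) fails.

Forward direction. This fails. Under u = T, r = T, the left side is true but the right side is false.

Converse. This fails. Under u = F, r = F, the left side is false but the right side is true.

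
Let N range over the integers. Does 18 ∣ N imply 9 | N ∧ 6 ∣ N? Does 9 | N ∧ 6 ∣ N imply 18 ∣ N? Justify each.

(→) If 18 ∣ N, write N = 18q. Since 18 = 2·9, N = 9·(2q), so 9 ∣ N; and since 18 = 3·6, N = 6·(3q), so 6 ∣ N.

(←) Suppose 9 ∣ N and 6 ∣ N. Any common multiple of 9 and 6 is a multiple of their lcm; here lcm(9, 6) = 9·6/gcd(9, 6) = 54/3 = 18, so 18 ∣ N.

Both directions hold.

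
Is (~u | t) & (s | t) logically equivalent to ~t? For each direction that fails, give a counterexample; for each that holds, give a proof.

(⇒) This fails. Under t = T, s = F, u = F, the left side is true but the right side is false.

(⇐) This fails. Under t = F, s = F, u = F, the left side is false but the right side is true.

Neither implication holds.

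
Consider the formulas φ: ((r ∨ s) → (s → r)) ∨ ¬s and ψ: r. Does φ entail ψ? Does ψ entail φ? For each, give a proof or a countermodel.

Only the converse holds.

(⟹) This fails. Under r = F, s = F, the left side is true but the right side is false.

(⟸) Assume the antecedent. If r is true, ((r ∨ s) → (s → r)) ∨ ¬s reduces to true regardless of the other variables. If r is false, the antecedent cannot hold. Either way ((r ∨ s) → (s → r)) ∨ ¬s holds.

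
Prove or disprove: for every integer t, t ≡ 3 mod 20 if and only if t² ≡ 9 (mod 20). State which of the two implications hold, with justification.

Not equivalent: only (⇒) holds.

Forward direction. Suppose t ≡ 3 mod 20. Write t = 20j + 3. Then (20j + 3)² = 400j² + 120j + 9 = 20(20j² + 6j) + 9, so t² ≡ 9 (mod 20).

Converse. This fails: take t = 7. Then 7² = 49 ≡ 9 (mod 20), yet 7 ≡ 7 (mod 20), not 3.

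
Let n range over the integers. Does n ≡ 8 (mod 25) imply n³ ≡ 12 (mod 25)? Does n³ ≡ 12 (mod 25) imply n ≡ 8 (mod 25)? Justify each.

(⇒) Suppose n ≡ 8 (mod 25). Write n = 25j + 8. Then (25j + 8)³ = 15625j³ + 15000j² + 4800j + 512 = 25(625j³ + 600j² + 192j + 20) + 12, so n³ ≡ 12 (mod 25).

(⇐) Conversely, suppose n³ ≡ 12 (mod 25). The only residue r in {0, …, 24} with r³ ≡ 12 (mod 25) is r = 8, so n ≡ 8 (mod 25).

The biconditional holds.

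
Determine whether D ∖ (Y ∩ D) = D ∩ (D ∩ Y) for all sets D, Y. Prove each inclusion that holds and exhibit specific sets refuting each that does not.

Both inclusions fail.

(⊆) This inclusion fails. Take D = {1}, Y = ∅; then 1 ∈ D ∖ (Y ∩ D) but 1 ∉ D ∩ (D ∩ Y).

(⊇) This inclusion fails. Take D = {1}, Y = {1}; then 1 ∈ D ∩ (D ∩ Y) but 1 ∉ D ∖ (Y ∩ D).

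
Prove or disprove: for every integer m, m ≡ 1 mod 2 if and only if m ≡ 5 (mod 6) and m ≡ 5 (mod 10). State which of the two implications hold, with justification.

The forward direction fails; the converse holds.

Forward direction. This fails: m = 1 gives 1 ≡ 1 (mod 2) but 1 ≡ 1 (mod 6), so the conjunction on the right does not hold.

Converse. If m ≡ 5 (mod 6) and m ≡ 5 (mod 10), then by the Chinese remainder theorem m ≡ 5 (mod 30). Since 5 ≡ 1 (mod 2) and 2 ∣ 30, we get m ≡ 1 (mod 2).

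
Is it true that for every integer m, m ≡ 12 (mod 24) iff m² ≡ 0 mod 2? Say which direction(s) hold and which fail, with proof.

(→) Suppose m ≡ 12 (mod 24). Then m² ≡ 12² = 144 (mod 24), and since 2 ∣ 24, also m² ≡ 0 (mod 2).

(←) This fails: take m = 0. Then 0² = 0 ≡ 0 (mod 2), yet 0 ≡ 0 (mod 24), not 12.

Only the forward implication holds.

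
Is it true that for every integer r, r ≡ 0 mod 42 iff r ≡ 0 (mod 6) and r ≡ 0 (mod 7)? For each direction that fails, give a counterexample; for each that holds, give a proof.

(→) Suppose r ≡ 0 (mod 42); write r = 42j + 0. Since 6 ∣ 42, reducing mod 6 gives r ≡ 0 (mod 6); since 7 ∣ 42, reducing mod 7 gives r ≡ 0 (mod 7).

(←) Conversely, if r ≡ 0 (mod 6) and r ≡ 0 (mod 7), then by the Chinese remainder theorem r ≡ 0 (mod 42). This is exactly r ≡ 0 (mod 42).

Both implications hold.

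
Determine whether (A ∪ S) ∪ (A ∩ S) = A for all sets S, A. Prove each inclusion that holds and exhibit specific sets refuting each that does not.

Only the reverse inclusion holds.

(⊆) This inclusion fails. Take S = {1}, A = ∅; then 1 ∈ (A ∪ S) ∪ (A ∩ S) but 1 ∉ A.

(⊇) Let x ∈ A. Then either x ∈ A and x ∉ S; or x ∈ S ∩ A. In each case x ∈ (A ∪ S) ∪ (A ∩ S), so A ⊆ (A ∪ S) ∪ (A ∩ S).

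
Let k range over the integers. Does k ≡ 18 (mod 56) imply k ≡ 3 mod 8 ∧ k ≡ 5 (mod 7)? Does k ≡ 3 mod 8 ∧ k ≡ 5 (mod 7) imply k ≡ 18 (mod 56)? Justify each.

Neither direction holds.

Forward direction. This fails: k = 18 gives 18 ≡ 18 (mod 56) but 18 ≡ 2 (mod 8), so the conjunction on the right does not hold.

Converse. This fails: k = 19 satisfies both congruences on the right (19 ≡ 3 mod 8 and 19 ≡ 5 mod 7) yet 19 ≡ 19 (mod 56), not 18.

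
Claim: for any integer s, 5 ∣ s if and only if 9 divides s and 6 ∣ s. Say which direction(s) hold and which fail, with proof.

Both directions fail.

Forward direction. This fails: take s = 5. Certainly 5 ∣ 5, but 9 ∤ 5.

Converse. This fails: take s = 18. Both 9 ∣ 18 and 6 ∣ 18, yet 18 is not a multiple of 5 (since 18 = 3·5 + 3), so 5 ∤ 18.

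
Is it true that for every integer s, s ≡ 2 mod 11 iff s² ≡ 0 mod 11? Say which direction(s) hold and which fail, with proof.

Neither implication holds.

(⟹) This fails: take s = 2. Then 2 ≡ 2 (mod 11), but 2² = 4 ≡ 4 (mod 11), not 0.

(⟸) This fails: take s = 0. Then 0² = 0 ≡ 0 (mod 11), yet 0 ≡ 0 (mod 11), not 2.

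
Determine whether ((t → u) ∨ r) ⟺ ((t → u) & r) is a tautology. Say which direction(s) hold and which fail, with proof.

(⟸) Assume the antecedent. If u is true, (t → u) ∨ r reduces to true regardless of the other variables. If u is false, the antecedent forces (u = F, t = F, r = T), and (t → u) ∨ r holds there. Either way (t → u) ∨ r holds.

(⟹) This fails. Under u = F, t = F, r = F, the left side is true but the right side is false.

The forward direction fails; the converse holds.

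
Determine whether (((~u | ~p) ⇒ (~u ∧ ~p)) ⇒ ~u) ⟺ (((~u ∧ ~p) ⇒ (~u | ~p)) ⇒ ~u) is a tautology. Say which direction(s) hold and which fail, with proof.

(⇒) This fails. Under u = T, p = F, the left side is true but the right side is false.

(⇐) Assume the antecedent. If u is true, the antecedent cannot hold. If u is false, ((~u | ~p) ⇒ (~u ∧ ~p)) ⇒ ~u reduces to true regardless of the other variables. Either way ((~u | ~p) ⇒ (~u ∧ ~p)) ⇒ ~u holds.

Only the converse holds.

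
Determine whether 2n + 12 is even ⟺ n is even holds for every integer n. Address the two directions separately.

Forward direction. This fails: take n = 1. Then 2n + 12 = 14, which is even, yet n = 1 is odd, not even.

Converse. Suppose n is even. Since 2 is even, 2n is even for every n, so 2n + 12 has the same parity as 12, which is even. Hence 2n + 12 is even.

Not equivalent: only (⇐) holds.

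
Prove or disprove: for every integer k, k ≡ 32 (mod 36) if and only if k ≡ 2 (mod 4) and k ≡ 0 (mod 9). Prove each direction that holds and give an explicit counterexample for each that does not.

(⇒) fails and (⇐) fails.

(→) This fails: k = 32 gives 32 ≡ 32 (mod 36) but 32 ≡ 0 (mod 4), so the conjunction on the right does not hold.

(←) This fails: k = 18 satisfies both congruences on the right (18 ≡ 2 mod 4 and 18 ≡ 0 mod 9) yet 18 ≡ 18 (mod 36), not 32.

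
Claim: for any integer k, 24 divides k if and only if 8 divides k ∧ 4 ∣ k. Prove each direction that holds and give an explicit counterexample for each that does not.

Only the forward implication holds.

Converse. This fails: take k = 8. Both 8 ∣ 8 and 4 ∣ 8, yet 8 is not a multiple of 24 (since 8 = 0·24 + 8), so 24 ∤ 8.

Forward direction. If 24 ∣ k, write k = 24q. Since 24 = 3·8, k = 8·(3q), so 8 ∣ k; and since 24 = 6·4, k = 4·(6q), so 4 ∣ k.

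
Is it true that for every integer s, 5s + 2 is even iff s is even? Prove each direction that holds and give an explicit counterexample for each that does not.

Both implications hold.

(⟹) Suppose 5s + 2 is even. Since 5 is odd, 5s and s have the same parity, so 5s + 2 ≡ s + 2 (mod 2). As 2 is even, 5s + 2 is even exactly when s is even. Thus s is even.

(⟸) Conversely, suppose s is even; write s = 2j. Then 5s + 2 = 5·(2j) + 2 = 2·5j + 2, which is even.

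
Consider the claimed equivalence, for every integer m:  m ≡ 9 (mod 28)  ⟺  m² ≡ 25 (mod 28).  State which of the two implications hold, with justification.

The forward direction holds; the converse fails.

(⟹) Suppose m ≡ 9 (mod 28). Write m = 28j + 9. Then (28j + 9)² = 784j² + 504j + 81 = 28(28j² + 18j + 2) + 25, so m² ≡ 25 (mod 28).

(⟸) This fails: take m = 5. Then 5² = 25 ≡ 25 (mod 28), yet 5 ≡ 5 (mod 28), not 9.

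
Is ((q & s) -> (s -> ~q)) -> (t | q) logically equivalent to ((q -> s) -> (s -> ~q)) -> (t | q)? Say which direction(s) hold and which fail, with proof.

(⟸) Assume the antecedent. If q is true, the consequent reduces to true regardless of the other variables. If q is false, the antecedent forces (q = F, t = T, s = F) or (q = F, t = T, s = T), and the consequent holds there. Either way the consequent holds.

(⟹) Assume the antecedent. If q is true, the consequent reduces to true regardless of the other variables. If q is false, the antecedent forces (q = F, t = T, s = F) or (q = F, t = T, s = T), and the consequent holds there. Either way the consequent holds.

Both directions hold.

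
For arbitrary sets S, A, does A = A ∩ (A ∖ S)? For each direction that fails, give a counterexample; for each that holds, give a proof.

(⊆) fails; (⊇) holds.

(⊆) This inclusion fails. Take S = {1}, A = {1}; then 1 ∈ A but 1 ∉ A ∩ (A ∖ S).

(⊇) Let x ∈ A ∩ (A ∖ S). Then x ∈ A and x ∉ S, from which x ∈ A.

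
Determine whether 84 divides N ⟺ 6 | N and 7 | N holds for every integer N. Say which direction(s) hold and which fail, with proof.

(←) This fails: take N = 42. Both 6 ∣ 42 and 7 ∣ 42, yet 42 is not a multiple of 84 (since 42 = 0·84 + 42), so 84 ∤ 42.

(→) If 84 ∣ N, write N = 84q. Since 84 = 14·6, N = 6·(14q), so 6 ∣ N; and since 84 = 12·7, N = 7·(12q), so 7 ∣ N.

The forward direction holds; the converse fails.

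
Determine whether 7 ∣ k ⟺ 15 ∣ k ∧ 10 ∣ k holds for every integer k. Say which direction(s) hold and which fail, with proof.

(⇒) This fails: take k = 7. Certainly 7 ∣ 7, but 15 ∤ 7.

(⇐) This fails: take k = 30. Both 15 ∣ 30 and 10 ∣ 30, yet 30 is not a multiple of 7 (since 30 = 4·7 + 2), so 7 ∤ 30.

(⇒) fails and (⇐) fails.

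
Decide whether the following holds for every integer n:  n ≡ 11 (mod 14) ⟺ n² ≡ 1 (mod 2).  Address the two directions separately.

(⟹) Suppose n ≡ 11 (mod 14). Then n² ≡ 11² = 121 (mod 14), and since 2 ∣ 14, also n² ≡ 1 (mod 2).

(⟸) This fails: take n = 1. Then 1² = 1 ≡ 1 (mod 2), yet 1 ≡ 1 (mod 14), not 11.

The forward direction holds; the converse fails.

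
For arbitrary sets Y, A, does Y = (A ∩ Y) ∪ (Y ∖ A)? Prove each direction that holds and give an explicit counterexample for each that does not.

Both inclusions hold.

Forward inclusion. Let x ∈ Y. Then either x ∈ Y and x ∉ A; or x ∈ Y ∩ A. In each case x ∈ (A ∩ Y) ∪ (Y ∖ A), so Y ⊆ (A ∩ Y) ∪ (Y ∖ A).

Reverse inclusion. Let x ∈ (A ∩ Y) ∪ (Y ∖ A). Then either x ∈ Y and x ∉ A; or x ∈ Y ∩ A. In each case x ∈ Y, so (A ∩ Y) ∪ (Y ∖ A) ⊆ Y.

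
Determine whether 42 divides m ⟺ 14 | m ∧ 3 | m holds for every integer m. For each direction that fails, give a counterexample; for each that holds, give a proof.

(⇒) If 42 ∣ m, write m = 42q. Since 42 = 3·14, m = 14·(3q), so 14 ∣ m; and since 42 = 14·3, m = 3·(14q), so 3 ∣ m.

(⇐) Suppose 14 ∣ m and 3 ∣ m. Any common multiple of 14 and 3 is a multiple of their lcm; here gcd(14, 3) = 1, so lcm(14, 3) = 14·3 = 42, so 42 ∣ m.

Equivalent; both directions hold.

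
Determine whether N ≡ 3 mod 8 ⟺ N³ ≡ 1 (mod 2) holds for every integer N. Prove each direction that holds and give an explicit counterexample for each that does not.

The forward direction holds; the converse fails.

Forward direction. Suppose N ≡ 3 (mod 8). Then N³ ≡ 3³ = 27 (mod 8), and since 2 ∣ 8, also N³ ≡ 1 (mod 2).

Converse. This fails: take N = 1. Then 1³ = 1 ≡ 1 (mod 2), yet 1 ≡ 1 (mod 8), not 3.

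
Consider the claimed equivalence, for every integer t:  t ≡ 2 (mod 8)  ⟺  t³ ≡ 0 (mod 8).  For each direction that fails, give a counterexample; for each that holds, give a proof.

[⇐] This fails: take t = 0. Then 0³ = 0 ≡ 0 (mod 8), yet 0 ≡ 0 (mod 8), not 2.

[⇒] Suppose t ≡ 2 (mod 8). Write t = 8j + 2. Then (8j + 2)³ = 512j³ + 384j² + 96j + 8 = 8(64j³ + 48j² + 12j + 1) + 0, so t³ ≡ 0 (mod 8).

Only the forward direction holds.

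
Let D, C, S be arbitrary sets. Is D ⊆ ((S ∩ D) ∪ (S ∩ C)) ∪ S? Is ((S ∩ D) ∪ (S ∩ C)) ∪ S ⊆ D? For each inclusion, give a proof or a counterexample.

Forward inclusion. This inclusion fails. Take D = {1}, C = ∅, S = ∅; then 1 ∈ D but 1 ∉ ((S ∩ D) ∪ (S ∩ C)) ∪ S.

Reverse inclusion. This inclusion fails. Take D = ∅, C = ∅, S = {1}; then 1 ∈ ((S ∩ D) ∪ (S ∩ C)) ∪ S but 1 ∉ D.

Neither inclusion holds.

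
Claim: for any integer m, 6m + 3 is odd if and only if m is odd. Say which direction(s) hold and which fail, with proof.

(⇒) fails; (⇐) holds.

[⇐] Suppose m is odd. Since 6 is even, 6m is even for every m, so 6m + 3 has the same parity as 3, which is odd. Hence 6m + 3 is odd.

[⇒] This fails: take m = 0. Then 6m + 3 = 3, which is odd, yet m = 0 is even, not odd.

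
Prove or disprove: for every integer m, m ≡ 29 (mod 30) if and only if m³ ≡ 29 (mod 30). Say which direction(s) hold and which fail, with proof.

Both directions hold.

Forward direction. Suppose m ≡ 29 (mod 30). Write m = 30j + 29. Then (30j + 29)³ = 27000j³ + 78300j² + 75690j + 24389 = 30(900j³ + 2610j² + 2523j + 812) + 29, so m³ ≡ 29 (mod 30).

Converse. Suppose m³ ≡ 29 (mod 30). The only residue r in {0, …, 29} with r³ ≡ 29 (mod 30) is r = 29, so m ≡ 29 (mod 30).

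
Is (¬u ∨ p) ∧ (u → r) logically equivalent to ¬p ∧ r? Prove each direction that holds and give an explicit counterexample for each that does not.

(⇒) fails and (⇐) fails.

(⟹) This fails. Under p = F, r = F, u = F, the left side is true but the right side is false.

(⟸) This fails. Under p = F, r = T, u = T, the left side is false but the right side is true.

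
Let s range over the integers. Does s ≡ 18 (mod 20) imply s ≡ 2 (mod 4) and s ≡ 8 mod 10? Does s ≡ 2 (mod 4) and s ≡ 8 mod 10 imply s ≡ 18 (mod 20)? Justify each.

Both directions hold; the statement is true.

(⇒) Suppose s ≡ 18 (mod 20); write s = 20j + 18. Since 4 ∣ 20, reducing mod 4 gives s ≡ 18 ≡ 2 (mod 4); since 10 ∣ 20, reducing mod 10 gives s ≡ 18 ≡ 8 (mod 10).

(⇐) Conversely, if s ≡ 2 (mod 4) and s ≡ 8 (mod 10), then by the Chinese remainder theorem s ≡ 18 (mod 20). This is exactly s ≡ 18 (mod 20).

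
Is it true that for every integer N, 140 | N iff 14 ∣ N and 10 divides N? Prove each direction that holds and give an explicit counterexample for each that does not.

(⟸) This fails: take N = 70. Both 14 ∣ 70 and 10 ∣ 70, yet 70 is not a multiple of 140 (since 70 = 0·140 + 70), so 140 ∤ 70.

(⟹) If 140 ∣ N, write N = 140q. Since 140 = 10·14, N = 14·(10q), so 14 ∣ N; and since 140 = 14·10, N = 10·(14q), so 10 ∣ N.

(⇒) holds; (⇐) fails.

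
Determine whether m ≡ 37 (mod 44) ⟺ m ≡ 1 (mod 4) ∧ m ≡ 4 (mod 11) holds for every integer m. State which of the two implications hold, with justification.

[⇒] Suppose m ≡ 37 (mod 44); write m = 44j + 37. Since 4 ∣ 44, reducing mod 4 gives m ≡ 37 ≡ 1 (mod 4); since 11 ∣ 44, reducing mod 11 gives m ≡ 37 ≡ 4 (mod 11).

[⇐] Conversely, if m ≡ 1 (mod 4) and m ≡ 4 (mod 11), then by the Chinese remainder theorem m ≡ 37 (mod 44). This is exactly m ≡ 37 (mod 44).

The biconditional holds.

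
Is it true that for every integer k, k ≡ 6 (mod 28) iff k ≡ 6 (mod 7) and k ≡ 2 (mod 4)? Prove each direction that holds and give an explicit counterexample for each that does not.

(→) Suppose k ≡ 6 (mod 28); write k = 28j + 6. Since 7 ∣ 28, reducing mod 7 gives k ≡ 6 (mod 7); since 4 ∣ 28, reducing mod 4 gives k ≡ 6 ≡ 2 (mod 4).

(←) Conversely, if k ≡ 6 (mod 7) and k ≡ 2 (mod 4), then by the Chinese remainder theorem k ≡ 6 (mod 28). This is exactly k ≡ 6 (mod 28).

Both implications hold.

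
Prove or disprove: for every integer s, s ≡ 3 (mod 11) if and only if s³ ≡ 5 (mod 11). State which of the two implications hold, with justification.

(→) Suppose s ≡ 3 (mod 11). Write s = 11j + 3. Then (11j + 3)³ = 1331j³ + 1089j² + 297j + 27 = 11(121j³ + 99j² + 27j + 2) + 5, so s³ ≡ 5 (mod 11).

(←) Conversely, suppose s³ ≡ 5 (mod 11). The only residue r in {0, …, 10} with r³ ≡ 5 (mod 11) is r = 3, so s ≡ 3 (mod 11).

Both implications hold.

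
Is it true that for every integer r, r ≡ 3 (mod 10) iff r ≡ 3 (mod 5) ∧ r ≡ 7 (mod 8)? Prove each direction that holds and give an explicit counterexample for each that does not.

(⇒) fails; (⇐) holds.

(⟹) This fails: r = 33 gives 33 ≡ 3 (mod 10) but 33 ≡ 1 (mod 8), so the conjunction on the right does not hold.

(⟸) Conversely, if r ≡ 3 (mod 5) and r ≡ 7 (mod 8), then by the Chinese remainder theorem r ≡ 23 (mod 40). Since 23 ≡ 3 (mod 10) and 10 ∣ 40, we get r ≡ 3 (mod 10).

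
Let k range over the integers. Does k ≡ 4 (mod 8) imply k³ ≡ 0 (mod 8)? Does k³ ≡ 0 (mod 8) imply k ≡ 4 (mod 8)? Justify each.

(←) This fails: take k = 0. Then 0³ = 0 ≡ 0 (mod 8), yet 0 ≡ 0 (mod 8), not 4.

(→) Suppose k ≡ 4 (mod 8). Write k = 8j + 4. Then (8j + 4)³ = 512j³ + 768j² + 384j + 64 = 8(64j³ + 96j² + 48j + 8) + 0, so k³ ≡ 0 (mod 8).

(⇒) holds; (⇐) fails.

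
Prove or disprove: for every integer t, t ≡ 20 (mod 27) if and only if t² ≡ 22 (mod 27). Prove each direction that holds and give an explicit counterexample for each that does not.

(⇒) holds; (⇐) fails.

(⇒) Suppose t ≡ 20 (mod 27). Write t = 27j + 20. Then (27j + 20)² = 729j² + 1080j + 400 = 27(27j² + 40j + 14) + 22, so t² ≡ 22 (mod 27).

(⇐) This fails: take t = 7. Then 7² = 49 ≡ 22 (mod 27), yet 7 ≡ 7 (mod 27), not 20.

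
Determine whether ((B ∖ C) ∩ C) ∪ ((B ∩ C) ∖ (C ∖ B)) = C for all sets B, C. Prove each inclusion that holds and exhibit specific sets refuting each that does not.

(⊆) holds; (⊇) fails.

(⟹) Let x ∈ ((B ∖ C) ∩ C) ∪ ((B ∩ C) ∖ (C ∖ B)). Then x ∈ B ∩ C, from which x ∈ C.

(⟸) This inclusion fails. Take B = ∅, C = {1}; then 1 ∈ C but 1 ∉ ((B ∖ C) ∩ C) ∪ ((B ∩ C) ∖ (C ∖ B)).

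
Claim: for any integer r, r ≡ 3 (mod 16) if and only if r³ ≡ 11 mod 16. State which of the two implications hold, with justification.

(→) Suppose r ≡ 3 (mod 16). Write r = 16j + 3. Then (16j + 3)³ = 4096j³ + 2304j² + 432j + 27 = 16(256j³ + 144j² + 27j + 1) + 11, so r³ ≡ 11 (mod 16).

(←) Conversely, suppose r³ ≡ 11 (mod 16). The only residue r in {0, …, 15} with r³ ≡ 11 (mod 16) is r = 3, so r ≡ 3 (mod 16).

Both implications hold.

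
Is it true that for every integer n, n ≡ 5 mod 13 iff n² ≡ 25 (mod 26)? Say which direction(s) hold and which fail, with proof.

[⇒] This fails: take n = 18. Then 18 ≡ 5 (mod 13), but 18² = 324 ≡ 12 (mod 26), not 25.

[⇐] This fails: take n = 21. Then 21² = 441 ≡ 25 (mod 26), yet 21 ≡ 8 (mod 13), not 5.

(⇒) fails and (⇐) fails.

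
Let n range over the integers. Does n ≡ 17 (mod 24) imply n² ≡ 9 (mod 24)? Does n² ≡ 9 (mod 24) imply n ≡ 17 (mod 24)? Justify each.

Neither direction holds.

[⇒] This fails: take n = 17. Then 17 ≡ 17 (mod 24), but 17² = 289 ≡ 1 (mod 24), not 9.

[⇐] This fails: take n = 3. Then 3² = 9 ≡ 9 (mod 24), yet 3 ≡ 3 (mod 24), not 17.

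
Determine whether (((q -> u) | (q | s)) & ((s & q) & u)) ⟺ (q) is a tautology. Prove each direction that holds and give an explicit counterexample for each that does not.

(←) This fails. Under q = T, s = F, u = F, the left side is false but the right side is true.

(→) Assume the antecedent. If q is true, q reduces to true regardless of the other variables. If q is false, the antecedent cannot hold. Either way q holds.

The forward direction holds; the converse fails.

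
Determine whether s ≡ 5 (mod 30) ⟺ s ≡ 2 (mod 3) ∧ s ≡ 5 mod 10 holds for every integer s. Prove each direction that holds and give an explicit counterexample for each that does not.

[⇒] Suppose s ≡ 5 (mod 30); write s = 30j + 5. Since 3 ∣ 30, reducing mod 3 gives s ≡ 5 ≡ 2 (mod 3); since 10 ∣ 30, reducing mod 10 gives s ≡ 5 (mod 10).

[⇐] Conversely, if s ≡ 2 (mod 3) and s ≡ 5 (mod 10), then by the Chinese remainder theorem s ≡ 5 (mod 30). This is exactly s ≡ 5 (mod 30).

The biconditional holds.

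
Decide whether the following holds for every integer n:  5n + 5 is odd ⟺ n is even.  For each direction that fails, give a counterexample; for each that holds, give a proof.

Both implications hold.

(⟹) Suppose 5n + 5 is odd. Since 5 is odd, 5n and n have the same parity, so 5n + 5 ≡ n + 5 (mod 2). As 5 is odd, 5n + 5 is odd exactly when n is even. Thus n is even.

(⟸) Conversely, suppose n is even; write n = 2j. Then 5n + 5 = 5·(2j) + 5 = 2·5j + 5, which is odd.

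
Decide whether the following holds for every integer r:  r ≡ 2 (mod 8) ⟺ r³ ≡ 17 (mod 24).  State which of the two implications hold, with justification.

(⇒) fails and (⇐) fails.

(→) This fails: take r = 2. Then 2 ≡ 2 (mod 8), but 2³ = 8 ≡ 8 (mod 24), not 17.

(←) This fails: take r = 17. Then 17³ = 4913 ≡ 17 (mod 24), yet 17 ≡ 1 (mod 8), not 2.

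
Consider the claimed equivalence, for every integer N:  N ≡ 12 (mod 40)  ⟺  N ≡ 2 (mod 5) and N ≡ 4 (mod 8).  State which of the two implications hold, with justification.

Equivalent; both directions hold.

Converse. If N ≡ 2 (mod 5) and N ≡ 4 (mod 8), then by the Chinese remainder theorem N ≡ 12 (mod 40). This is exactly N ≡ 12 (mod 40).

Forward direction. Suppose N ≡ 12 (mod 40); write N = 40j + 12. Since 5 ∣ 40, reducing mod 5 gives N ≡ 12 ≡ 2 (mod 5); since 8 ∣ 40, reducing mod 8 gives N ≡ 12 ≡ 4 (mod 8).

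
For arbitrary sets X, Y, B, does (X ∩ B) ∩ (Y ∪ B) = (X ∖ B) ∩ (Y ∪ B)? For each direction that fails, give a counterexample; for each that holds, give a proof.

(⊆) This inclusion fails. Take X = {1}, Y = ∅, B = {1}; then 1 ∈ (X ∩ B) ∩ (Y ∪ B) but 1 ∉ (X ∖ B) ∩ (Y ∪ B).

(⊇) This inclusion fails. Take X = {1}, Y = {1}, B = ∅; then 1 ∈ (X ∖ B) ∩ (Y ∪ B) but 1 ∉ (X ∩ B) ∩ (Y ∪ B).

Both inclusions fail.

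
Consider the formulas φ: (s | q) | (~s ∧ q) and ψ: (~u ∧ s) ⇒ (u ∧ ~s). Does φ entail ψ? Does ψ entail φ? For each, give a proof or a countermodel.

(⟹) This fails. Under s = T, u = F, q = F, the left side is true but the right side is false.

(⟸) This fails. Under s = F, u = F, q = F, the left side is false but the right side is true.

(⇒) fails and (⇐) fails.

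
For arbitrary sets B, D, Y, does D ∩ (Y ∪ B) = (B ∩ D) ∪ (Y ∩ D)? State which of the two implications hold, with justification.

(⟹) Let x ∈ D ∩ (Y ∪ B). Then either x ∈ B ∩ D and x ∉ Y; or x ∈ D ∩ Y and x ∉ B; or x ∈ B ∩ D ∩ Y. In each case x ∈ (B ∩ D) ∪ (Y ∩ D), so D ∩ (Y ∪ B) ⊆ (B ∩ D) ∪ (Y ∩ D).

(⟸) Let x ∈ (B ∩ D) ∪ (Y ∩ D). Then either x ∈ B ∩ D and x ∉ Y; or x ∈ D ∩ Y and x ∉ B; or x ∈ B ∩ D ∩ Y. In each case x ∈ D ∩ (Y ∪ B), so (B ∩ D) ∪ (Y ∩ D) ⊆ D ∩ (Y ∪ B).

Both inclusions hold; the sets are equal.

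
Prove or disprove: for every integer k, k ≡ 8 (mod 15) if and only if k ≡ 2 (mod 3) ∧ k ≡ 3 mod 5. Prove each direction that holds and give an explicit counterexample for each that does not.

(⇒) Suppose k ≡ 8 (mod 15); write k = 15j + 8. Since 3 ∣ 15, reducing mod 3 gives k ≡ 8 ≡ 2 (mod 3); since 5 ∣ 15, reducing mod 5 gives k ≡ 8 ≡ 3 (mod 5).

(⇐) Conversely, if k ≡ 2 (mod 3) and k ≡ 3 (mod 5), then by the Chinese remainder theorem k ≡ 8 (mod 15). This is exactly k ≡ 8 (mod 15).

Both directions hold; the statement is true.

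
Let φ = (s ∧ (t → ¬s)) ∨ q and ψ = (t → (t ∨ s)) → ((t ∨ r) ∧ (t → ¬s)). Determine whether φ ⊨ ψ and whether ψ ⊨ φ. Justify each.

(→) This fails. Under q = T, s = F, t = F, r = F, the left side is true but the right side is false.

(←) This fails. Under q = F, s = F, t = T, r = F, the left side is false but the right side is true.

Neither implication holds.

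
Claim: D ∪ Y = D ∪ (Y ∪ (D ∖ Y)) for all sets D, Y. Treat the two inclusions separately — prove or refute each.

(⟹) Let x ∈ D ∪ Y. Then either x ∈ D and x ∉ Y; or x ∈ Y and x ∉ D; or x ∈ D ∩ Y. In each case x ∈ D ∪ (Y ∪ (D ∖ Y)), so D ∪ Y ⊆ D ∪ (Y ∪ (D ∖ Y)).

(⟸) Let x ∈ D ∪ (Y ∪ (D ∖ Y)). Then either x ∈ D and x ∉ Y; or x ∈ Y and x ∉ D; or x ∈ D ∩ Y. In each case x ∈ D ∪ Y, so D ∪ (Y ∪ (D ∖ Y)) ⊆ D ∪ Y.

Both inclusions hold; the sets are equal.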